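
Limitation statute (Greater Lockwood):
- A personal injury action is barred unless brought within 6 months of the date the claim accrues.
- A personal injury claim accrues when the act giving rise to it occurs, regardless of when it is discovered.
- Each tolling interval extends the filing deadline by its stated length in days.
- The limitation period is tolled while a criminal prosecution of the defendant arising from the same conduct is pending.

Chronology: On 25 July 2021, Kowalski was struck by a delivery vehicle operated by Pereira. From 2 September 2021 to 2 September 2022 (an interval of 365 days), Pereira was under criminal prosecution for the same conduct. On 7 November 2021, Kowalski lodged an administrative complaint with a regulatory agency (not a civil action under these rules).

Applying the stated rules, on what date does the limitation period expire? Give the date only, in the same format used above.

The limitation period began to run on 25 July 2021.
Adding the 6 months base period to 25 July 2021 gives a deadline of 25 January 2022, before any tolling.
Because the pending criminal prosecution ran from 2 September 2021 to 2 September 2022, the deadline is extended by 365 days to 25 January 2023.
None of the other events listed affects the running of the period under the stated rules.

25 January 2023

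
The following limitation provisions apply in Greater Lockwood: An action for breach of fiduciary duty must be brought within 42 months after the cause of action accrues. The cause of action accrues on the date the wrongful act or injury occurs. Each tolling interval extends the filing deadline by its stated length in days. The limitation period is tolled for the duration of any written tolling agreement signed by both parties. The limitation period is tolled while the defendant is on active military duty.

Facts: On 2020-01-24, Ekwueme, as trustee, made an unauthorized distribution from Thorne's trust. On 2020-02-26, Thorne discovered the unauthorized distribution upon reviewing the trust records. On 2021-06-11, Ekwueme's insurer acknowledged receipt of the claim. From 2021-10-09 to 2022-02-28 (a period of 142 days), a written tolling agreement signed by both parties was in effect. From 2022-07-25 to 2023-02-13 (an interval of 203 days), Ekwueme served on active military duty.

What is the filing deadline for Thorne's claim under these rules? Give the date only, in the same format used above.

Accrual is governed by the date of the act, so the period began to run on 2020-01-24; the later discovery on 2020-02-26 is irrelevant under the stated rule.
42 months from 2020-01-24 is 2023-07-24.
Because the written tolling agreement ran from 2021-10-09 to 2022-02-28, the deadline is extended by 142 days to 2023-12-13.
The defendant's active military service from 2022-07-25 to 2023-02-13 tolled the period for 203 days, extending the deadline to 2024-07-03.
None of the other events listed affects the running of the period under the stated rules.

2024-07-03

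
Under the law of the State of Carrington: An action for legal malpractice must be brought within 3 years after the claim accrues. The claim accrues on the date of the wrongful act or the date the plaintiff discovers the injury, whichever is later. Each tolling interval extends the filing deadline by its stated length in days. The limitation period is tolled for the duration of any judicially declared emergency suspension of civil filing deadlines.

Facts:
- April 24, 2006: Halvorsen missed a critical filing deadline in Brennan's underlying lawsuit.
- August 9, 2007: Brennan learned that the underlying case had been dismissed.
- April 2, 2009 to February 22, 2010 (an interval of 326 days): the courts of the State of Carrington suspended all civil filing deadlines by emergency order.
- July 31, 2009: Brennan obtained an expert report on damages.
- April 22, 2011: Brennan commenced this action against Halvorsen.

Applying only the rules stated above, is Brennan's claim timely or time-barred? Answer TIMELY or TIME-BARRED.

Taking the later of the act (April 24, 2006) and discovery (August 9, 2007), the claim accrued on August 9, 2007.
The untolled deadline — 3 years after August 9, 2007 — is August 9, 2010.
The emergency suspension of filing deadlines from April 2, 2009 to February 22, 2010 tolled the period for 326 days, extending the deadline to July 1, 2011.
The other events in the timeline have no effect on the limitation period under the stated rules.
Filing on April 22, 2011 beat the July 1, 2011 deadline — the action is timely.

TIMELY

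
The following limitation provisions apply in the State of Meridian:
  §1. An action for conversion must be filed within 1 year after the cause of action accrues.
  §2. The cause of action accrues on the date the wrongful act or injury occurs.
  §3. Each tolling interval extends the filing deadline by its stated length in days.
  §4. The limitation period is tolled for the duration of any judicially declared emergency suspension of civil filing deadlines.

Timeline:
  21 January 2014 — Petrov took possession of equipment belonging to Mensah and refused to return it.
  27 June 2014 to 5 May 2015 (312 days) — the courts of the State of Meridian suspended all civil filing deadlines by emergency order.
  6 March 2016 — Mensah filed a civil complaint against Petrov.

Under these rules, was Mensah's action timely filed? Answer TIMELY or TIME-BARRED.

The cause of action accrued on 21 January 2014, the date of the act.
The untolled deadline — 1 year after 21 January 2014 — is 21 January 2015.
The emergency suspension of filing deadlines from 27 June 2014 to 5 May 2015 tolled the period for 312 days, extending the deadline to 29 November 2015.
Filing on 6 March 2016 missed the 29 November 2015 deadline — the action is time-barred.

TIME-BARRED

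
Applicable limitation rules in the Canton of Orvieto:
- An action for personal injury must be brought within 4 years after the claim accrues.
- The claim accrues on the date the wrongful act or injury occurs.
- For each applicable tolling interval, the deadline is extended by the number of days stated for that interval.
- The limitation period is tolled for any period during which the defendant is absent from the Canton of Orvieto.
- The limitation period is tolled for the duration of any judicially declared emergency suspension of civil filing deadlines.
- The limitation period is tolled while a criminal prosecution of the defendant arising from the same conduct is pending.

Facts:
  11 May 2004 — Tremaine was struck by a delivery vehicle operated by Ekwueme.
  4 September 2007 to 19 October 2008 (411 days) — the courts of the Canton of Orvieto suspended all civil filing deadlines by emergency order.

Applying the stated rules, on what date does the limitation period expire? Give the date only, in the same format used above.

26 June 2009

The limitation period began to run on 11 May 2004.
4 years from 11 May 2004 is 11 May 2008.
The emergency suspension of filing deadlines from 4 September 2007 to 19 October 2008 tolled the period for 411 days, extending the deadline to 26 June 2009.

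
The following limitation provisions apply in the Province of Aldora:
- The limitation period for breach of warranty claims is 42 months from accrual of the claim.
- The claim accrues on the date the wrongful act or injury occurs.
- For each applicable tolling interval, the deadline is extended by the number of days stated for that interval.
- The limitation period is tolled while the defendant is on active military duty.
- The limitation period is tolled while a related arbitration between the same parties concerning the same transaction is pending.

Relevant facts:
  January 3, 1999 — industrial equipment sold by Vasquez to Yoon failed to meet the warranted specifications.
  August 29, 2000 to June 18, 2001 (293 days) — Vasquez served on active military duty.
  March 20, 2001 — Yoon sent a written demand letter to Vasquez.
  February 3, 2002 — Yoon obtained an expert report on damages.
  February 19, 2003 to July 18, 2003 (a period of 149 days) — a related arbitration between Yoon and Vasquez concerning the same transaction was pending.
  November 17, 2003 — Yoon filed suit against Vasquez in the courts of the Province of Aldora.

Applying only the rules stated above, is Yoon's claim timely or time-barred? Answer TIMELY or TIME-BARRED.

TIME-BARRED

The claim accrued on January 3, 1999, when the wrongful act occurred.
Adding the 42 months base period to January 3, 1999 gives a deadline of July 3, 2002, before any tolling.
The defendant's active military service from August 29, 2000 to June 18, 2001 tolled the period for 293 days, extending the deadline to April 22, 2003.
Because the pending related arbitration ran from February 19, 2003 to July 18, 2003, the deadline is extended by 149 days to September 18, 2003.
Nothing else in the chronology tolls or restarts the period.
The November 17, 2003 filing falls after the September 18, 2003 deadline; the claim is time-barred.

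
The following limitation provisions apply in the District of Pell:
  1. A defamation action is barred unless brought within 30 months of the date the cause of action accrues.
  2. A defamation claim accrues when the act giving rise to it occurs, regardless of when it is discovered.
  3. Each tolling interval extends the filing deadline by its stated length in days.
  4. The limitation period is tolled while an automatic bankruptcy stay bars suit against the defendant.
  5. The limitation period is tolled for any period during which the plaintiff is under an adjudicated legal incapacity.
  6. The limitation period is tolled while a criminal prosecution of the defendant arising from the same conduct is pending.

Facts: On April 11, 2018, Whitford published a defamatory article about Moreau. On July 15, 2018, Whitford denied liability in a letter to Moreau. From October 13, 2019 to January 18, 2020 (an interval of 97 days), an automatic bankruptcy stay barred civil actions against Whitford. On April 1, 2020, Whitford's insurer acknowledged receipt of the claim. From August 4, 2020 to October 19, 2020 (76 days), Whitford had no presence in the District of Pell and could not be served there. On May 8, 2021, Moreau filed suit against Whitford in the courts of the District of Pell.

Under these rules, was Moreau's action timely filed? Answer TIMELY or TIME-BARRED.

TIME-BARRED

The limitation period began to run on April 11, 2018.
Adding the 30 months base period to April 11, 2018 gives a deadline of October 11, 2020, before any tolling.
The automatic bankruptcy stay from October 13, 2019 to January 18, 2020 tolled the period for 97 days, extending the deadline to January 16, 2021.
No stated provision tolls the period for the defendant's absence, so the interval from August 4, 2020 to October 19, 2020 has no effect on the deadline.
None of the other events listed affects the running of the period under the stated rules.
The May 8, 2021 filing falls after the January 16, 2021 deadline; the claim is time-barred.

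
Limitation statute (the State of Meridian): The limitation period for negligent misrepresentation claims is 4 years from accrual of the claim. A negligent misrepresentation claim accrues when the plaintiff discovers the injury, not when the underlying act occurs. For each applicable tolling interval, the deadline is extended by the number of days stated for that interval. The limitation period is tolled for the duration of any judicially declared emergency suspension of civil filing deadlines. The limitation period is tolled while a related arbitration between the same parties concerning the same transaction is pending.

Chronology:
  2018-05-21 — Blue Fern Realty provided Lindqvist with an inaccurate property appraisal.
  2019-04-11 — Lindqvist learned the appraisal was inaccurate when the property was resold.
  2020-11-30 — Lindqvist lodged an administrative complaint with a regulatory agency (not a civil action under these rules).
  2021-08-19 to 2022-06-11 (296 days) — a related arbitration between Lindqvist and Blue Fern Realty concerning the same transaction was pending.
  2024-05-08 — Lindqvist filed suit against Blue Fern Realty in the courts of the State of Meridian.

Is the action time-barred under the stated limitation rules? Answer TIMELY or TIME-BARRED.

TIME-BARRED

Under the discovery rule, the claim accrued on 2019-04-11, when Lindqvist discovered the injury — not on the 2018-05-21 date of the underlying act.
Adding the 4 years base period to 2019-04-11 gives a deadline of 2023-04-11, before any tolling.
The period was tolled for 296 days by the pending related arbitration (2021-08-19 to 2022-06-11), pushing the deadline to 2024-02-01.
None of the other events listed affects the running of the period under the stated rules.
Filing on 2024-05-08 missed the 2024-02-01 deadline — the action is time-barred.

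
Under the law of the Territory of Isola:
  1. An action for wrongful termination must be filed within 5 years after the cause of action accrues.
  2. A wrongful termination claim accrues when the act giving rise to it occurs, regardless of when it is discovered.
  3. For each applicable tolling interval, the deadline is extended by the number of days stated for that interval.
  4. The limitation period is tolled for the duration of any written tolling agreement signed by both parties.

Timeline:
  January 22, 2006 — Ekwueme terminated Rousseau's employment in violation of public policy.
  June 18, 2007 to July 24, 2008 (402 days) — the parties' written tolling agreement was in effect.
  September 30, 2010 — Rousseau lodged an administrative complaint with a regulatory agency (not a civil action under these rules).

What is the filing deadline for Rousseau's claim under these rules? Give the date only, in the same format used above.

The cause of action accrued on January 22, 2006, the date of the act.
5 years from January 22, 2006 is January 22, 2011.
The period was tolled for 402 days by the written tolling agreement (June 18, 2007 to July 24, 2008), pushing the deadline to February 28, 2012.
The other events in the timeline have no effect on the limitation period under the stated rules.

February 28, 2012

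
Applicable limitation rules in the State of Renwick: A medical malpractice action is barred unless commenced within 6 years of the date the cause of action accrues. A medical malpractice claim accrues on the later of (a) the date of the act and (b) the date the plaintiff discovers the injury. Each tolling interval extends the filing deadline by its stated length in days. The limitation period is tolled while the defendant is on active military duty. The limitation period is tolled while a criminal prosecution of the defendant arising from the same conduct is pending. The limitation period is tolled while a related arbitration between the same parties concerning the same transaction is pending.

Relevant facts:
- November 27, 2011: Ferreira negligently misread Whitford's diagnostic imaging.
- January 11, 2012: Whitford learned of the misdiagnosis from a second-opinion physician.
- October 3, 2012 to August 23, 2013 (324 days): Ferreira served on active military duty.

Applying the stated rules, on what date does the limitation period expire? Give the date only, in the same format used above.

Taking the later of the act (November 27, 2011) and discovery (January 11, 2012), the claim accrued on January 11, 2012.
6 years from January 11, 2012 is January 11, 2018.
The period was tolled for 324 days by the defendant's active military service (October 3, 2012 to August 23, 2013), pushing the deadline to December 1, 2018.

December 1, 2018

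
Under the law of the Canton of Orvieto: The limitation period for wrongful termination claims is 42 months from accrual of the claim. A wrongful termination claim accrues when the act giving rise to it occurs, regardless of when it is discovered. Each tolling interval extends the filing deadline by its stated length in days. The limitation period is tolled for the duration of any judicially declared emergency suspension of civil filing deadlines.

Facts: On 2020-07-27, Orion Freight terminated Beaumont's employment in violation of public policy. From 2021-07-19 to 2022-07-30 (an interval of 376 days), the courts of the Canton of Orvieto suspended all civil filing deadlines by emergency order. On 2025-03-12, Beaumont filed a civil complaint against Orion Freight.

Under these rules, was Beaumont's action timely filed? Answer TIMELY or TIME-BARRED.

TIME-BARRED

The claim accrued on 2020-07-27, the date of the act.
42 months from 2020-07-27 is 2024-01-27.
The emergency suspension of filing deadlines from 2021-07-19 to 2022-07-30 tolled the period for 376 days, extending the deadline to 2025-02-06.
Filing on 2025-03-12 missed the 2025-02-06 deadline — the action is time-barred.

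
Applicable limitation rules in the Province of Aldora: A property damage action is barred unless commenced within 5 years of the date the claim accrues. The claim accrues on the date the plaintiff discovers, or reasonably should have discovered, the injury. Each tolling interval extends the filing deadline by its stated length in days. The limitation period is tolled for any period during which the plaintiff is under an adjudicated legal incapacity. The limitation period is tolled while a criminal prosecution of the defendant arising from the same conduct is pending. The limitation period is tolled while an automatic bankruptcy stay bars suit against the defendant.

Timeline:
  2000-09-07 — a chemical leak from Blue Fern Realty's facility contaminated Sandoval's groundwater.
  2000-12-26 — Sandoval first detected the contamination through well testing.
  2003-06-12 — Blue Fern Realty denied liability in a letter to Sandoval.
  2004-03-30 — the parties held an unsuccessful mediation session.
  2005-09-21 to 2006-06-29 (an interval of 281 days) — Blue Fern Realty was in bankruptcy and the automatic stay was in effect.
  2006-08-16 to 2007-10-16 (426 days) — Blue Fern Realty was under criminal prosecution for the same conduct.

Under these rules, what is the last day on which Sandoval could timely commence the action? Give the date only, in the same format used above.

2007-12-03

Accrual is tied to discovery, so the period began on 2000-12-26 rather than on 2000-09-07 when the act occurred.
Adding the 5 years base period to 2000-12-26 gives a deadline of 2005-12-26, before any tolling.
Because the automatic bankruptcy stay ran from 2005-09-21 to 2006-06-29, the deadline is extended by 281 days to 2006-10-03.
The pending criminal prosecution from 2006-08-16 to 2007-10-16 tolled the period for 426 days, extending the deadline to 2007-12-03.
The other events in the timeline have no effect on the limitation period under the stated rules.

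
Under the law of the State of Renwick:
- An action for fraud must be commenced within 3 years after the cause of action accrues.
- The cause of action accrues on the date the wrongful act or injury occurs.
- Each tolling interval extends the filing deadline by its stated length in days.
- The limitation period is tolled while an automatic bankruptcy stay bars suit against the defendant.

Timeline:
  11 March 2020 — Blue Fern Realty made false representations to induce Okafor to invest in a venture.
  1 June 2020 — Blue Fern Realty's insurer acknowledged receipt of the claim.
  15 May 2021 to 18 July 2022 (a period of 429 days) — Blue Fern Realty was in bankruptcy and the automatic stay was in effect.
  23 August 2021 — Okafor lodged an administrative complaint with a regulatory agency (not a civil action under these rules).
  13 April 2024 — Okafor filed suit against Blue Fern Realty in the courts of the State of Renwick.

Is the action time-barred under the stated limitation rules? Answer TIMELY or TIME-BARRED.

TIMELY

The limitation period began to run on 11 March 2020.
Adding the 3 years base period to 11 March 2020 gives a deadline of 11 March 2023, before any tolling.
The period was tolled for 429 days by the automatic bankruptcy stay (15 May 2021 to 18 July 2022), pushing the deadline to 13 May 2024.
Nothing else in the chronology tolls or restarts the period.
Okafor filed on 13 April 2024, before the 13 May 2024 deadline, so the action is timely.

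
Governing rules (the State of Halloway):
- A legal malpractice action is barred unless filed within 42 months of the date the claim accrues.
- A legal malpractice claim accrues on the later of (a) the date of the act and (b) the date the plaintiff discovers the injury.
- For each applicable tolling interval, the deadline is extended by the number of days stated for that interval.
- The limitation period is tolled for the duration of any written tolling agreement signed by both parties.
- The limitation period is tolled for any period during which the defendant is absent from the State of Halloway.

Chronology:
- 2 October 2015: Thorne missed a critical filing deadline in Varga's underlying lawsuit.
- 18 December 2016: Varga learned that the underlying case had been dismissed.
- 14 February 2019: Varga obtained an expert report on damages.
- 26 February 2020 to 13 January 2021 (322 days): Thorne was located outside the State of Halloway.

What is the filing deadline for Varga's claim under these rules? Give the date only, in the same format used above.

6 May 2021

The claim accrued on 18 December 2016 — the later of the 2 October 2015 act and the 18 December 2016 discovery.
Adding the 42 months base period to 18 December 2016 gives a deadline of 18 June 2020, before any tolling.
Because the defendant's absence from the jurisdiction ran from 26 February 2020 to 13 January 2021, the deadline is extended by 322 days to 6 May 2021.
Nothing else in the chronology tolls or restarts the period.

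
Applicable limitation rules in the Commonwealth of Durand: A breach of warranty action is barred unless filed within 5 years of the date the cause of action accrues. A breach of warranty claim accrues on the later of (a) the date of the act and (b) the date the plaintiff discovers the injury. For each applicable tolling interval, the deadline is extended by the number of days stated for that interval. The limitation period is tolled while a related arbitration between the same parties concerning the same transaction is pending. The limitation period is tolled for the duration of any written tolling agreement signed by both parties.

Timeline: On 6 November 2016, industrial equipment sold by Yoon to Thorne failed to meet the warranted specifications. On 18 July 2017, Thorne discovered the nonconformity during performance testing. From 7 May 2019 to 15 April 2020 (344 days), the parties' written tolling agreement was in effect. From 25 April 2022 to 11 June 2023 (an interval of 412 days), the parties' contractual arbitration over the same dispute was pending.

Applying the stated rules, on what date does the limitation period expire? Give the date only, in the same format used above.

12 August 2024

The claim accrued on 18 July 2017 — the later of the 6 November 2016 act and the 18 July 2017 discovery.
Adding the 5 years base period to 18 July 2017 gives a deadline of 18 July 2022, before any tolling.
The written tolling agreement from 7 May 2019 to 15 April 2020 tolled the period for 344 days, extending the deadline to 27 June 2023.
The pending related arbitration from 25 April 2022 to 11 June 2023 tolled the period for 412 days, extending the deadline to 12 August 2024.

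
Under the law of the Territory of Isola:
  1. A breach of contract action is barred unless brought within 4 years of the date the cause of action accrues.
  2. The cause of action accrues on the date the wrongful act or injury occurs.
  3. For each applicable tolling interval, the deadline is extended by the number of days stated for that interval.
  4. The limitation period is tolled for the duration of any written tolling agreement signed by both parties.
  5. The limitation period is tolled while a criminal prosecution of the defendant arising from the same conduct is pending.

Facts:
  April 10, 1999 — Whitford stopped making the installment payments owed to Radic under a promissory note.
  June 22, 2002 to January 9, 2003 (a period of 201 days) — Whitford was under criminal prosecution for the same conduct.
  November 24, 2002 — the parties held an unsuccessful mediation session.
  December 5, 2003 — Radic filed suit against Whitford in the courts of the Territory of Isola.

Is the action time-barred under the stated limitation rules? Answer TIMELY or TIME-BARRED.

TIME-BARRED

The limitation period began to run on April 10, 1999.
4 years from April 10, 1999 is April 10, 2003.
Because the pending criminal prosecution ran from June 22, 2002 to January 9, 2003, the deadline is extended by 201 days to October 28, 2003.
The other events in the timeline have no effect on the limitation period under the stated rules.
The December 5, 2003 filing falls after the October 28, 2003 deadline; the claim is time-barred.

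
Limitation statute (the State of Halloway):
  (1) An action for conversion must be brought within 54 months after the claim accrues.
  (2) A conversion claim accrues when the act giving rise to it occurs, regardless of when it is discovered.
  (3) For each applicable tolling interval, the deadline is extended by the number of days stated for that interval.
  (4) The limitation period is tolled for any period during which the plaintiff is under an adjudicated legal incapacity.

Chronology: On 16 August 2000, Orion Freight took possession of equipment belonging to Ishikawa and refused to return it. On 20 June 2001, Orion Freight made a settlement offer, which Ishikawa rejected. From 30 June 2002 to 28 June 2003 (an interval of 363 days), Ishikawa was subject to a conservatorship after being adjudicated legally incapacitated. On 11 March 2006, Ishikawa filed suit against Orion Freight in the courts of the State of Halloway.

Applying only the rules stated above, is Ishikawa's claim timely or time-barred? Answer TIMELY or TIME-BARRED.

The claim accrued on 16 August 2000, the date of the act.
The untolled deadline — 54 months after 16 August 2000 — is 16 February 2005.
Because the plaintiff's legal incapacity ran from 30 June 2002 to 28 June 2003, the deadline is extended by 363 days to 14 February 2006.
The other events in the timeline have no effect on the limitation period under the stated rules.
The 11 March 2006 filing falls after the 14 February 2006 deadline; the claim is time-barred.

TIME-BARRED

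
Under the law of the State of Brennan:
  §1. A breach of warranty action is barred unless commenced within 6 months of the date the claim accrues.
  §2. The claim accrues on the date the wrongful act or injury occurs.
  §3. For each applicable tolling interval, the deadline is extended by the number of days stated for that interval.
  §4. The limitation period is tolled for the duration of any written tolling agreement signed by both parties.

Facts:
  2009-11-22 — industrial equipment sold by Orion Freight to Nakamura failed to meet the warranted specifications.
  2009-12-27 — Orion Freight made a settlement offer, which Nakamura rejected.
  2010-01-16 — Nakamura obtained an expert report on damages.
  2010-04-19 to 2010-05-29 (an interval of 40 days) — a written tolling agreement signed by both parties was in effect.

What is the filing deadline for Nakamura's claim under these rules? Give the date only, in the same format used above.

2010-07-01

The claim accrued on 2009-11-22, when the wrongful act occurred.
The untolled deadline — 6 months after 2009-11-22 — is 2010-05-22.
The period was tolled for 40 days by the written tolling agreement (2010-04-19 to 2010-05-29), pushing the deadline to 2010-07-01.
Nothing else in the chronology tolls or restarts the period.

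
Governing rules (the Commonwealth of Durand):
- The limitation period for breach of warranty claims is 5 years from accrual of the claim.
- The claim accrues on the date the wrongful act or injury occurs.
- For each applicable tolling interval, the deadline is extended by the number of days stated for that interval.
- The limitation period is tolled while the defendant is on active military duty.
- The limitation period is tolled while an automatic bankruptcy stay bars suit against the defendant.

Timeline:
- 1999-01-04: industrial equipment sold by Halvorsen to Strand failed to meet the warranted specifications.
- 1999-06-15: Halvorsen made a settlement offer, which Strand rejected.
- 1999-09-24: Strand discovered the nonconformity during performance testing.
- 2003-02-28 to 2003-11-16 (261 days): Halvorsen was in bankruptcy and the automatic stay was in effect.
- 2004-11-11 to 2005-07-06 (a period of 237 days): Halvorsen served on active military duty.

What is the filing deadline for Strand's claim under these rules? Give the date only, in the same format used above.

The claim accrued on 1999-01-04, when the wrongful act occurred; under the stated occurrence rule the 1999-09-24 discovery does not delay accrual.
Adding the 5 years base period to 1999-01-04 gives a deadline of 2004-01-04, before any tolling.
The automatic bankruptcy stay from 2003-02-28 to 2003-11-16 tolled the period for 261 days, extending the deadline to 2004-09-21.
The defendant's active military service from 2004-11-11 to 2005-07-06 began after the period had already run on 2004-09-21, so it has no tolling effect.
The other events in the timeline have no effect on the limitation period under the stated rules.

2004-09-21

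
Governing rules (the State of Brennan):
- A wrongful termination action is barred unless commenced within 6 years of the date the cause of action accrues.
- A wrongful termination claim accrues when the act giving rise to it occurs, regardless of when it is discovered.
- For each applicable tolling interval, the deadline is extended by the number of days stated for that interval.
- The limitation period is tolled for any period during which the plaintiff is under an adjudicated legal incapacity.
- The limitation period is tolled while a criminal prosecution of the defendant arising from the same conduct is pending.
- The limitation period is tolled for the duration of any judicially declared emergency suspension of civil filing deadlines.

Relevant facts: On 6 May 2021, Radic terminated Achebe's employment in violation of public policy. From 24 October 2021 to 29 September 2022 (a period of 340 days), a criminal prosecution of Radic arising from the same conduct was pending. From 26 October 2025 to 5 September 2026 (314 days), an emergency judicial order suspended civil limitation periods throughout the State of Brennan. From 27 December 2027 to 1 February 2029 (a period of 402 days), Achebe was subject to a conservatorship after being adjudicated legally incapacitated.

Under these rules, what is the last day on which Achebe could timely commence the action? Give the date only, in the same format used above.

The claim accrued on 6 May 2021, when the wrongful act occurred.
The untolled deadline — 6 years after 6 May 2021 — is 6 May 2027.
The period was tolled for 340 days by the pending criminal prosecution (24 October 2021 to 29 September 2022), pushing the deadline to 10 April 2028.
Because the emergency suspension of filing deadlines ran from 26 October 2025 to 5 September 2026, the deadline is extended by 314 days to 18 February 2029.
The plaintiff's legal incapacity from 27 December 2027 to 1 February 2029 tolled the period for 402 days, extending the deadline to 27 March 2030.

27 March 2030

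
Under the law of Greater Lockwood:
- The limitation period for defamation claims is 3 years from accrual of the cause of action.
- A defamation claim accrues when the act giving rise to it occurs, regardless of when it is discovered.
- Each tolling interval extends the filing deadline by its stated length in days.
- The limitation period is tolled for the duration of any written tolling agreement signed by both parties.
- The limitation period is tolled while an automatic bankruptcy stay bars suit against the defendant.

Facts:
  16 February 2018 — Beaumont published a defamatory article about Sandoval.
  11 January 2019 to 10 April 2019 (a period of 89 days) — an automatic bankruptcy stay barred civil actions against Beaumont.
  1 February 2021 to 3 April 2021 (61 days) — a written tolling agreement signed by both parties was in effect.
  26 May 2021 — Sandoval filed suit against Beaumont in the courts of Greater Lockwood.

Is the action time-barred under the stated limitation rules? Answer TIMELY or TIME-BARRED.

TIMELY

The limitation period began to run on 16 February 2018.
Adding the 3 years base period to 16 February 2018 gives a deadline of 16 February 2021, before any tolling.
Because the automatic bankruptcy stay ran from 11 January 2019 to 10 April 2019, the deadline is extended by 89 days to 16 May 2021.
The period was tolled for 61 days by the written tolling agreement (1 February 2021 to 3 April 2021), pushing the deadline to 16 July 2021.
Sandoval filed on 26 May 2021, before the 16 July 2021 deadline, so the action is timely.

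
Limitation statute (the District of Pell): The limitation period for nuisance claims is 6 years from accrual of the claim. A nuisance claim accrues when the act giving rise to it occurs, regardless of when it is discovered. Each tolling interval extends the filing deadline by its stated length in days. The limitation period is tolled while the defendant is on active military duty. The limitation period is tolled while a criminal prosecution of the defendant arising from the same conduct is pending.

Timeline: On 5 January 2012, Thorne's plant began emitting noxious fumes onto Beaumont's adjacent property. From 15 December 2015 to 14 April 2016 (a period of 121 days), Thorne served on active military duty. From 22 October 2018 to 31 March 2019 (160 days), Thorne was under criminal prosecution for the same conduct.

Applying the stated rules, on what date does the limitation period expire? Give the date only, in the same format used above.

The claim accrued on 5 January 2012, when the wrongful act occurred.
Adding the 6 years base period to 5 January 2012 gives a deadline of 5 January 2018, before any tolling.
The period was tolled for 121 days by the defendant's active military service (15 December 2015 to 14 April 2016), pushing the deadline to 6 May 2018.
The pending criminal prosecution from 22 October 2018 to 31 March 2019 began after the period had already run on 6 May 2018, so it has no tolling effect.

6 May 2018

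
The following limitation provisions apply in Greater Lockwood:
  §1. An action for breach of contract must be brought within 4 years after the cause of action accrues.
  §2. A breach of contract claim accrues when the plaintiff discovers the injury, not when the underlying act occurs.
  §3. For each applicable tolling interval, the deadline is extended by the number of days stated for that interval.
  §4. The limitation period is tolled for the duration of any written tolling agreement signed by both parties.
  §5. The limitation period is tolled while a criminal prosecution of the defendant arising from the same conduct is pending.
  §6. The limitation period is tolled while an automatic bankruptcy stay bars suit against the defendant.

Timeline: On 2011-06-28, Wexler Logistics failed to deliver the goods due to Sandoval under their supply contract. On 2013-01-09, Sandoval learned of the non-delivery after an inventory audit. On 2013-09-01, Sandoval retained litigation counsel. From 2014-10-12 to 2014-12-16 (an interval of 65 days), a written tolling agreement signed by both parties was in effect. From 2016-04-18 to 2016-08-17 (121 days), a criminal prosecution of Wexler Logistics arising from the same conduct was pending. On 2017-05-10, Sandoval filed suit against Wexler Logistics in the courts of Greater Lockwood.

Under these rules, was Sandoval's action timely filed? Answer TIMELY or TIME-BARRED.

TIMELY

Accrual is tied to discovery, so the period began on 2013-01-09 rather than on 2011-06-28 when the act occurred.
The untolled deadline — 4 years after 2013-01-09 — is 2017-01-09.
The period was tolled for 65 days by the written tolling agreement (2014-10-12 to 2014-12-16), pushing the deadline to 2017-03-15.
The period was tolled for 121 days by the pending criminal prosecution (2016-04-18 to 2016-08-17), pushing the deadline to 2017-07-14.
Nothing else in the chronology tolls or restarts the period.
The 2017-05-10 filing precedes the 2017-07-14 deadline; the claim is timely.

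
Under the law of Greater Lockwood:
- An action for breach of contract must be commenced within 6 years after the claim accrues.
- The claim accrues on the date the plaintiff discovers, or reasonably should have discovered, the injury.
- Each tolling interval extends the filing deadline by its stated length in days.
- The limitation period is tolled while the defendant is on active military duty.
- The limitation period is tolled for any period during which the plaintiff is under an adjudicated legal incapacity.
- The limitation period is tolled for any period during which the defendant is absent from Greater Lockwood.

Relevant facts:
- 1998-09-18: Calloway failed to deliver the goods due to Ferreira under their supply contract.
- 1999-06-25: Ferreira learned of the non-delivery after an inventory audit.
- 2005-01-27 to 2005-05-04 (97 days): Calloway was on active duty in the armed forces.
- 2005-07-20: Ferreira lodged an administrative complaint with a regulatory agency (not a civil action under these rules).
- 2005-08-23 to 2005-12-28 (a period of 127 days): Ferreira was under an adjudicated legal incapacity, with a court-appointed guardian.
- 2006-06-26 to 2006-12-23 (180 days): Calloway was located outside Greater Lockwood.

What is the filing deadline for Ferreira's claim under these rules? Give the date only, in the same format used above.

The claim did not accrue until Ferreira discovered the injury on 1999-06-25; the 1998-09-18 act date does not start the clock under the stated rule.
Adding the 6 years base period to 1999-06-25 gives a deadline of 2005-06-25, before any tolling.
The period was tolled for 97 days by the defendant's active military service (2005-01-27 to 2005-05-04), pushing the deadline to 2005-09-30.
The period was tolled for 127 days by the plaintiff's legal incapacity (2005-08-23 to 2005-12-28), pushing the deadline to 2006-02-04.
The defendant's absence from the jurisdiction from 2006-06-26 to 2006-12-23 began after the period had already run on 2006-02-04, so it has no tolling effect.
The other events in the timeline have no effect on the limitation period under the stated rules.

2006-02-04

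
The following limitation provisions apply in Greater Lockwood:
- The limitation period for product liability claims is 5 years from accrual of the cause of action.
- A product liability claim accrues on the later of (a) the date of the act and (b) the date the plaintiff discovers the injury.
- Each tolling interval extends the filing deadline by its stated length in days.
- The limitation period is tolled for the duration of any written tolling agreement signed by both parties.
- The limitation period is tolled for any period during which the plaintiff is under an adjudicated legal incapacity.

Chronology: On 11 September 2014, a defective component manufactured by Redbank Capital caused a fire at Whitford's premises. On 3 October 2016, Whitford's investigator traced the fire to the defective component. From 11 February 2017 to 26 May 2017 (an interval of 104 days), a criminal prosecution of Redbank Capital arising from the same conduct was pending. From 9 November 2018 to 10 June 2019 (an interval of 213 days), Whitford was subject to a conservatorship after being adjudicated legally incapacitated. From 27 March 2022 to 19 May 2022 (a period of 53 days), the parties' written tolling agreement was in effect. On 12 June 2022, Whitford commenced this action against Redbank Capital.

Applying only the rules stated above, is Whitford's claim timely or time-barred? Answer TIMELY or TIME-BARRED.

Taking the later of the act (11 September 2014) and discovery (3 October 2016), the claim accrued on 3 October 2016.
Adding the 5 years base period to 3 October 2016 gives a deadline of 3 October 2021, before any tolling.
Because the plaintiff's legal incapacity ran from 9 November 2018 to 10 June 2019, the deadline is extended by 213 days to 4 May 2022.
The period was tolled for 53 days by the written tolling agreement (27 March 2022 to 19 May 2022), pushing the deadline to 26 June 2022.
Although a criminal prosecution ran from 11 February 2017 to 26 May 2017, the stated rules do not make that a tolling event, so it is disregarded.
The 12 June 2022 filing precedes the 26 June 2022 deadline; the claim is timely.

TIMELY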